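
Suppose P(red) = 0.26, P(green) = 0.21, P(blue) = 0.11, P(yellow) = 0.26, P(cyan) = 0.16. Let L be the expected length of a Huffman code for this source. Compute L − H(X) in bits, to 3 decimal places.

Entropy H = −Σ p log₂ p ≈ 2.2567 bits.
Huffman merges: 11/100+4/25→27/100; 21/100+13/50→47/100; 13/50+27/100→53/100; 47/100+53/100→1. L = 227/100 ≈ 2.2700.
L − H = 2.2700 − 2.2567 = 0.013 bits.

0.013 bits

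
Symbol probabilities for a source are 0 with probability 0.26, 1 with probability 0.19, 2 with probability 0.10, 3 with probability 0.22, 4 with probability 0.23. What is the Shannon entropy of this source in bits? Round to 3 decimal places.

H = −Σ pᵢ log₂ pᵢ.
−0.26·log₂(0.26) = 0.5053
−0.19·log₂(0.19) = 0.4552
−0.10·log₂(0.10) = 0.3322
−0.22·log₂(0.22) = 0.4806
−0.23·log₂(0.23) = 0.4877
Sum ≈ 2.2609 → 2.261 bits.

2.261 bits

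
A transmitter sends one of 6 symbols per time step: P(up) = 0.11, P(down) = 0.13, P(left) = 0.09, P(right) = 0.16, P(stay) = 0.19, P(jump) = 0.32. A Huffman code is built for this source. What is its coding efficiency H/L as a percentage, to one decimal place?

98.4%

Entropy H = −Σ p log₂ p ≈ 2.4499 bits.
Huffman merges: 9/100+11/100→1/5; 13/100+4/25→29/100; 19/100+1/5→39/100; 29/100+8/25→61/100; 39/100+61/100→1. L = 249/100 ≈ 2.4900.
Efficiency = H/L = 2.4499/2.4900 = 98.4%.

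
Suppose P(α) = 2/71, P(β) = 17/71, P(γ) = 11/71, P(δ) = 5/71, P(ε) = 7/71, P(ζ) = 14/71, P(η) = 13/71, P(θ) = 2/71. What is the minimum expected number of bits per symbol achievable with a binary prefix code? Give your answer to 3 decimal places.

2.746 bits/symbol

Repeatedly combine the two least-probable nodes; the expected code length is the sum of the merged weights.
merge 2/71 + 2/71 → 4/71
merge 4/71 + 5/71 → 9/71
merge 7/71 + 9/71 → 16/71
merge 11/71 + 13/71 → 24/71
merge 14/71 + 16/71 → 30/71
merge 17/71 + 24/71 → 41/71
merge 30/71 + 41/71 → 1
L = 4/71 + 9/71 + 16/71 + 24/71 + 30/71 + 41/71 + 1 = 195/71 ≈ 2.746 bits/symbol.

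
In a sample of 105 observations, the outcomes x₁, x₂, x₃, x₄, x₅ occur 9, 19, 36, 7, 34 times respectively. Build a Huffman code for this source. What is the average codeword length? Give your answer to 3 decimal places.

2.143 bits/symbol

Probabilities are the counts divided by 105.
Repeatedly combine the two least-probable nodes; the expected code length is the sum of the merged weights.
merge 1/15 + 3/35 → 16/105
merge 16/105 + 19/105 → 1/3
merge 34/105 + 1/3 → 23/35
merge 12/35 + 23/35 → 1
L = 16/105 + 1/3 + 23/35 + 1 = 15/7 ≈ 2.143 bits/symbol.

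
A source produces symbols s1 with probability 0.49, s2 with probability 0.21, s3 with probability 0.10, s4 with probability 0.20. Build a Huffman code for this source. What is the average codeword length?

1.81 bits/symbol

Repeatedly combine the two least-probable nodes; the expected code length is the sum of the merged weights.
merge 1/10 + 1/5 → 3/10
merge 21/100 + 3/10 → 51/100
merge 49/100 + 51/100 → 1
L = 3/10 + 51/100 + 1 = 181/100 = 1.81 bits/symbol.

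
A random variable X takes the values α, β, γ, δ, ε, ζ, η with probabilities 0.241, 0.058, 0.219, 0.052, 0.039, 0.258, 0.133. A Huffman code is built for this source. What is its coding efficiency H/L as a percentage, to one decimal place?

99.5%

Entropy H = −Σ p log₂ p ≈ 2.5085 bits.
Huffman merges: 39/1000+13/250→91/1000; 29/500+91/1000→149/1000; 133/1000+149/1000→141/500; 219/1000+241/1000→23/50; 129/500+141/500→27/50; 23/50+27/50→1. L = 1261/500 ≈ 2.5220.
Efficiency = H/L = 2.5085/2.5220 = 99.5%.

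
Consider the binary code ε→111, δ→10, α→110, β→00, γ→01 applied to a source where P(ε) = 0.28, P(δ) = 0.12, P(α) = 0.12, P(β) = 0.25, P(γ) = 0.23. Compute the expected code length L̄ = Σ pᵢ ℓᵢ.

L̄ = Σ pᵢ·ℓᵢ = 0.28·3 + 0.12·2 + 0.12·3 + 0.25·2 + 0.23·2 = 2.4 bits/symbol.

2.4 bits/symbol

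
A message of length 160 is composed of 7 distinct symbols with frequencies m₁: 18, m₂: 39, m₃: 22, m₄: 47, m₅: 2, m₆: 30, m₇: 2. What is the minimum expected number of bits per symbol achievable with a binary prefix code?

2.4375 bits/symbol

Probabilities are the counts divided by 160.
Repeatedly combine the two least-probable nodes; the expected code length is the sum of the merged weights.
merge 1/80 + 1/80 → 1/40
merge 1/40 + 9/80 → 11/80
merge 11/80 + 11/80 → 11/40
merge 3/16 + 39/160 → 69/160
merge 11/40 + 47/160 → 91/160
merge 69/160 + 91/160 → 1
L = 1/40 + 11/80 + 11/40 + 69/160 + 91/160 + 1 = 39/16 = 2.4375 bits/symbol.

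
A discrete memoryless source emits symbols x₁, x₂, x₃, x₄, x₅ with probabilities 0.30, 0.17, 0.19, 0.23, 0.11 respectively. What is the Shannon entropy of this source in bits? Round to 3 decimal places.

H = −Σ pᵢ log₂ pᵢ.
−0.30·log₂(0.30) = 0.5211
−0.17·log₂(0.17) = 0.4346
−0.19·log₂(0.19) = 0.4552
−0.23·log₂(0.23) = 0.4877
−0.11·log₂(0.11) = 0.3503
Sum ≈ 2.2489 → 2.249 bits.

2.249 bits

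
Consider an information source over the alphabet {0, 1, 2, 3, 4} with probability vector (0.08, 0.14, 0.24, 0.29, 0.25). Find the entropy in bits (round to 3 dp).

H = −Σ pᵢ log₂ pᵢ.
−0.08·log₂(0.08) = 0.2915
−0.14·log₂(0.14) = 0.3971
−0.24·log₂(0.24) = 0.4941
−0.29·log₂(0.29) = 0.5179
−0.25·log₂(0.25) = 0.5000
Sum ≈ 2.2007 → 2.201 bits.

2.201 bits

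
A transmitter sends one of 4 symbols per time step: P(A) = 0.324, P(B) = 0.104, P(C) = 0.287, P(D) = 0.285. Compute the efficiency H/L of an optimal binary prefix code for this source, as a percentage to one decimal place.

Entropy H = −Σ p log₂ p ≈ 1.8994 bits.
Huffman merges: 13/125+57/200→389/1000; 287/1000+81/250→611/1000; 389/1000+611/1000→1. L = 2 ≈ 2.0000.
Efficiency = H/L = 1.8994/2.0000 = 95.0%.

95.0%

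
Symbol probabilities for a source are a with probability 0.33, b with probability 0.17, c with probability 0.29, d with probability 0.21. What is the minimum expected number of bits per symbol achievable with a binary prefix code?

Repeatedly combine the two least-probable nodes; the expected code length is the sum of the merged weights.
merge 17/100 + 21/100 → 19/50
merge 29/100 + 33/100 → 31/50
merge 19/50 + 31/50 → 1
L = 19/50 + 31/50 + 1 = 2 bits/symbol.

2 bits/symbol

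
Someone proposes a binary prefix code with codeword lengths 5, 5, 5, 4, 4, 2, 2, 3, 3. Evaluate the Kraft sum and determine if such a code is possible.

0.96875; yes

With common denominator 2^5 = 32: Σ 2^(−ℓᵢ) = 1/32 + 1/32 + 1/32 + 2/32 + 2/32 + 8/32 + 8/32 + 4/32 + 4/32 = 31/32 = 0.96875.
Kraft's inequality requires Σ ≤ 1; here Σ = 0.96875 ≤ 1, so such a prefix code exists.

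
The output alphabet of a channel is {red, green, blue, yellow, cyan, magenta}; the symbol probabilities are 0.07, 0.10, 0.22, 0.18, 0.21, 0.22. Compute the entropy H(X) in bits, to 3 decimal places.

2.480 bits

H = −Σ pᵢ log₂ pᵢ.
−0.07·log₂(0.07) = 0.2686
−0.10·log₂(0.10) = 0.3322
−0.22·log₂(0.22) = 0.4806
−0.18·log₂(0.18) = 0.4453
−0.21·log₂(0.21) = 0.4728
−0.22·log₂(0.22) = 0.4806
Sum ≈ 2.4800 → 2.480 bits.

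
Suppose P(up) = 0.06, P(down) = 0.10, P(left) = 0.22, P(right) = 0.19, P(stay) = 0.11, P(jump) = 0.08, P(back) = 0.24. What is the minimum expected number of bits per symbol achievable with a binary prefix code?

Repeatedly combine the two least-probable nodes; the expected code length is the sum of the merged weights.
merge 3/50 + 2/25 → 7/50
merge 1/10 + 11/100 → 21/100
merge 7/50 + 19/100 → 33/100
merge 21/100 + 11/50 → 43/100
merge 6/25 + 33/100 → 57/100
merge 43/100 + 57/100 → 1
L = 7/50 + 21/100 + 33/100 + 43/100 + 57/100 + 1 = 67/25 = 2.68 bits/symbol.

2.68 bits/symbol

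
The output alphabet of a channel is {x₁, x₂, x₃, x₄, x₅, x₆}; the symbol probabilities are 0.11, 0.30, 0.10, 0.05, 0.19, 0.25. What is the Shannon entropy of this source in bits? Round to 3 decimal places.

H = −Σ pᵢ log₂ pᵢ.
−0.11·log₂(0.11) = 0.3503
−0.30·log₂(0.30) = 0.5211
−0.10·log₂(0.10) = 0.3322
−0.05·log₂(0.05) = 0.2161
−0.19·log₂(0.19) = 0.4552
−0.25·log₂(0.25) = 0.5000
Sum ≈ 2.3749 → 2.375 bits.

2.375 bits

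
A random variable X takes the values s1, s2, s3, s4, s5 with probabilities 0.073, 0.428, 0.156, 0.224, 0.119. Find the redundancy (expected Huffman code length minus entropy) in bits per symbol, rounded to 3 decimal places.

Entropy H = −Σ p log₂ p ≈ 2.0667 bits.
Huffman merges: 73/1000+119/1000→24/125; 39/250+24/125→87/250; 28/125+87/250→143/250; 107/250+143/250→1. L = 264/125 ≈ 2.1120.
L − H = 2.1120 − 2.0667 = 0.045 bits.

0.045 bits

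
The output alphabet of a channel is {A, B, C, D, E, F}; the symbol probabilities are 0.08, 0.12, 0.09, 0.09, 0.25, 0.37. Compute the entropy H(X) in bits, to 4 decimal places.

H = −Σ pᵢ log₂ pᵢ.
−0.08·log₂(0.08) = 0.2915
−0.12·log₂(0.12) = 0.3671
−0.09·log₂(0.09) = 0.3127
−0.09·log₂(0.09) = 0.3127
−0.25·log₂(0.25) = 0.5000
−0.37·log₂(0.37) = 0.5307
Sum ≈ 2.3146 → 2.3146 bits.

2.3146 bits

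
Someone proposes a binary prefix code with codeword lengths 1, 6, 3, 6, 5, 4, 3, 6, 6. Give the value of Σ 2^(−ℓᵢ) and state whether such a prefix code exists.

With common denominator 2^6 = 64: Σ 2^(−ℓᵢ) = 32/64 + 1/64 + 8/64 + 1/64 + 2/64 + 4/64 + 8/64 + 1/64 + 1/64 = 58/64 = 0.90625.
Kraft's inequality requires Σ ≤ 1; here Σ = 0.90625 ≤ 1, so such a prefix code exists.

0.90625; yes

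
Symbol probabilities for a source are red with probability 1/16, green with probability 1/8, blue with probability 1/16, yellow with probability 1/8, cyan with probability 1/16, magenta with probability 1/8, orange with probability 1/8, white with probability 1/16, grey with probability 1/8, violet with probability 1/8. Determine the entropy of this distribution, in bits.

3.25 bits

Each probability is a power of 1/2, so log₂(1/p) is an integer.
H = Σ p·log₂(1/p) = 1/16·4 + 1/8·3 + 1/16·4 + 1/8·3 + 1/16·4 + 1/8·3 + 1/8·3 + 1/16·4 + 1/8·3 + 1/8·3 = 3.25 bits.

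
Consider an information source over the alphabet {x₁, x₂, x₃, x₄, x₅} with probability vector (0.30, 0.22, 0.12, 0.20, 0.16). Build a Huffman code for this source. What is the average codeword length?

Repeatedly combine the two least-probable nodes; the expected code length is the sum of the merged weights.
merge 3/25 + 4/25 → 7/25
merge 1/5 + 11/50 → 21/50
merge 7/25 + 3/10 → 29/50
merge 21/50 + 29/50 → 1
L = 7/25 + 21/50 + 29/50 + 1 = 57/25 = 2.28 bits/symbol.

2.28 bits/symbol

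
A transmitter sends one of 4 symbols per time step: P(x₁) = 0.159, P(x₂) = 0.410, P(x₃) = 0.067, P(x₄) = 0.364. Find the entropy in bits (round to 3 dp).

H = −Σ pᵢ log₂ pᵢ.
−0.159·log₂(0.159) = 0.4218
−0.410·log₂(0.410) = 0.5274
−0.067·log₂(0.067) = 0.2613
−0.364·log₂(0.364) = 0.5307
Sum ≈ 1.7412 → 1.741 bits.

1.741 bits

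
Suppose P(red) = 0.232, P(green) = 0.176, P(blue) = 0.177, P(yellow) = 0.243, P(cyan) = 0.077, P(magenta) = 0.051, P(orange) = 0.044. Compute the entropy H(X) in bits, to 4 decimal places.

2.5703 bits

H = −Σ pᵢ log₂ pᵢ.
−0.232·log₂(0.232) = 0.4890
−0.176·log₂(0.176) = 0.4411
−0.177·log₂(0.177) = 0.4422
−0.243·log₂(0.243) = 0.4960
−0.077·log₂(0.077) = 0.2848
−0.051·log₂(0.051) = 0.2190
−0.044·log₂(0.044) = 0.1983
Sum ≈ 2.5703 → 2.5703 bits.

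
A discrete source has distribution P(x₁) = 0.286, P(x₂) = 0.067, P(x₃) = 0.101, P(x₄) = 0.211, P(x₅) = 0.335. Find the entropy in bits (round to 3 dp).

H = −Σ pᵢ log₂ pᵢ.
−0.286·log₂(0.286) = 0.5165
−0.067·log₂(0.067) = 0.2613
−0.101·log₂(0.101) = 0.3341
−0.211·log₂(0.211) = 0.4736
−0.335·log₂(0.335) = 0.5286
Sum ≈ 2.1140 → 2.114 bits.

2.114 bits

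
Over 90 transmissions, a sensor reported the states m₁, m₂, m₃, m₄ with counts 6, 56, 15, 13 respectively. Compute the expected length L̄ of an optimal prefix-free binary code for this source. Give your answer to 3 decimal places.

Probabilities are the counts divided by 90.
Repeatedly combine the two least-probable nodes; the expected code length is the sum of the merged weights.
merge 1/15 + 13/90 → 19/90
merge 1/6 + 19/90 → 17/45
merge 17/45 + 28/45 → 1
L = 19/90 + 17/45 + 1 = 143/90 ≈ 1.589 bits/symbol.

1.589 bits/symbol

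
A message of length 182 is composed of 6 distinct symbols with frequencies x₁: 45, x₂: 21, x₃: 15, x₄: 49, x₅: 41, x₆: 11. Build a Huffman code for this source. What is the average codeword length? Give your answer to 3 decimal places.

Probabilities are the counts divided by 182.
Repeatedly combine the two least-probable nodes; the expected code length is the sum of the merged weights.
merge 11/182 + 15/182 → 1/7
merge 3/26 + 1/7 → 47/182
merge 41/182 + 45/182 → 43/91
merge 47/182 + 7/26 → 48/91
merge 43/91 + 48/91 → 1
L = 1/7 + 47/182 + 43/91 + 48/91 + 1 = 437/182 ≈ 2.401 bits/symbol.

2.401 bits/symbol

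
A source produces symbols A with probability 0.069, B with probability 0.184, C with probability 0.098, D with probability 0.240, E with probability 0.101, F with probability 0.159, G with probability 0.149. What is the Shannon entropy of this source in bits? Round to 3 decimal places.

2.703 bits

H = −Σ pᵢ log₂ pᵢ.
−0.069·log₂(0.069) = 0.2662
−0.184·log₂(0.184) = 0.4494
−0.098·log₂(0.098) = 0.3284
−0.240·log₂(0.240) = 0.4941
−0.101·log₂(0.101) = 0.3341
−0.159·log₂(0.159) = 0.4218
−0.149·log₂(0.149) = 0.4092
Sum ≈ 2.7032 → 2.703 bits.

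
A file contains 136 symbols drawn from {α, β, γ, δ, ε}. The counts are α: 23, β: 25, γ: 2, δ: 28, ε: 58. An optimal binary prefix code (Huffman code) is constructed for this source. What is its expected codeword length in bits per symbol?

2.125 bits/symbol

Probabilities are the counts divided by 136.
Repeatedly combine the two least-probable nodes; the expected code length is the sum of the merged weights.
merge 1/68 + 23/136 → 25/136
merge 25/136 + 25/136 → 25/68
merge 7/34 + 25/68 → 39/68
merge 29/68 + 39/68 → 1
L = 25/136 + 25/68 + 39/68 + 1 = 17/8 = 2.125 bits/symbol.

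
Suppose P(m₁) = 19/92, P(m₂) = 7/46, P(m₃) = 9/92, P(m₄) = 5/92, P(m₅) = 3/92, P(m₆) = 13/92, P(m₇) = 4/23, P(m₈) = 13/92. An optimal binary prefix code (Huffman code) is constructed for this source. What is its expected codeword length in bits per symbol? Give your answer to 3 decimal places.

Repeatedly combine the two least-probable nodes; the expected code length is the sum of the merged weights.
merge 3/92 + 5/92 → 2/23
merge 2/23 + 9/92 → 17/92
merge 13/92 + 13/92 → 13/46
merge 7/46 + 4/23 → 15/46
merge 17/92 + 19/92 → 9/23
merge 13/46 + 15/46 → 14/23
merge 9/23 + 14/23 → 1
L = 2/23 + 17/92 + 13/46 + 15/46 + 9/23 + 14/23 + 1 = 265/92 ≈ 2.880 bits/symbol.

2.880 bits/symbol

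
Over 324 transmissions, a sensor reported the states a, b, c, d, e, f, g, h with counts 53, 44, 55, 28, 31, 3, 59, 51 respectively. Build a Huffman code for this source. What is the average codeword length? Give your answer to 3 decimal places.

2.914 bits/symbol

Probabilities are the counts divided by 324.
Repeatedly combine the two least-probable nodes; the expected code length is the sum of the merged weights.
merge 1/108 + 7/81 → 31/324
merge 31/324 + 31/324 → 31/162
merge 11/81 + 17/108 → 95/324
merge 53/324 + 55/324 → 1/3
merge 59/324 + 31/162 → 121/324
merge 95/324 + 1/3 → 203/324
merge 121/324 + 203/324 → 1
L = 31/324 + 31/162 + 95/324 + 1/3 + 121/324 + 203/324 + 1 = 236/81 ≈ 2.914 bits/symbol.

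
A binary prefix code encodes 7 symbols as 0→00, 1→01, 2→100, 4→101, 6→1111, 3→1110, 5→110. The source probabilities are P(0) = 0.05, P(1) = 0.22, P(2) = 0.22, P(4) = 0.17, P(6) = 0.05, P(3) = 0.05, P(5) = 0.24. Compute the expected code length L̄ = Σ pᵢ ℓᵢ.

2.83 bits/symbol

L̄ = Σ pᵢ·ℓᵢ = 0.05·2 + 0.22·2 + 0.22·3 + 0.17·3 + 0.05·4 + 0.05·4 + 0.24·3 = 2.83 bits/symbol.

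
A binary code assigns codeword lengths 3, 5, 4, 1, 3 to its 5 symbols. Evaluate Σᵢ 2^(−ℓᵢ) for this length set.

With common denominator 2^5 = 32: Σ 2^(−ℓᵢ) = 4/32 + 1/32 + 2/32 + 16/32 + 4/32 = 27/32 = 0.84375.

0.84375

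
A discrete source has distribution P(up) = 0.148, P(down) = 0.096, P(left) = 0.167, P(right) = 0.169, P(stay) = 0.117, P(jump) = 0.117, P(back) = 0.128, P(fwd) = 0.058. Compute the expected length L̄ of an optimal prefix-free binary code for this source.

2.985 bits/symbol

Repeatedly combine the two least-probable nodes; the expected code length is the sum of the merged weights.
merge 29/500 + 12/125 → 77/500
merge 117/1000 + 117/1000 → 117/500
merge 16/125 + 37/250 → 69/250
merge 77/500 + 167/1000 → 321/1000
merge 169/1000 + 117/500 → 403/1000
merge 69/250 + 321/1000 → 597/1000
merge 403/1000 + 597/1000 → 1
L = 77/500 + 117/500 + 69/250 + 321/1000 + 403/1000 + 597/1000 + 1 = 597/200 = 2.985 bits/symbol.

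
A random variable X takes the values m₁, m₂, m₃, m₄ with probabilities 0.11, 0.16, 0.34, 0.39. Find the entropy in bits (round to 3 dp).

1.832 bits

H = −Σ pᵢ log₂ pᵢ.
−0.11·log₂(0.11) = 0.3503
−0.16·log₂(0.16) = 0.4230
−0.34·log₂(0.34) = 0.5292
−0.39·log₂(0.39) = 0.5298
Sum ≈ 1.8323 → 1.832 bits.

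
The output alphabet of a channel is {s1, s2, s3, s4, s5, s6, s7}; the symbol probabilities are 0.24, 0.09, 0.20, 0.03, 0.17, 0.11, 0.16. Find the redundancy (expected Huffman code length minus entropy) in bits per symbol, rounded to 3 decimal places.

Entropy H = −Σ p log₂ p ≈ 2.6308 bits.
Huffman merges: 3/100+9/100→3/25; 11/100+3/25→23/100; 4/25+17/100→33/100; 1/5+23/100→43/100; 6/25+33/100→57/100; 43/100+57/100→1. L = 67/25 ≈ 2.6800.
L − H = 2.6800 − 2.6308 = 0.049 bits.

0.049 bits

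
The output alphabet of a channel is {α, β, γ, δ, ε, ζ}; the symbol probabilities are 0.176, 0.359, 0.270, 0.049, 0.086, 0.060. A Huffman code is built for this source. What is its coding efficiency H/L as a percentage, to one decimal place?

Entropy H = −Σ p log₂ p ≈ 2.2429 bits.
Huffman merges: 49/1000+3/50→109/1000; 43/500+109/1000→39/200; 22/125+39/200→371/1000; 27/100+359/1000→629/1000; 371/1000+629/1000→1. L = 288/125 ≈ 2.3040.
Efficiency = H/L = 2.2429/2.3040 = 97.3%.

97.3%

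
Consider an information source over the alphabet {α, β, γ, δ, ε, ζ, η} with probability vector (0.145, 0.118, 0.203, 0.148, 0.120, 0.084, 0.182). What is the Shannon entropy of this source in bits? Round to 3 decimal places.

2.757 bits

H = −Σ pᵢ log₂ pᵢ.
−0.145·log₂(0.145) = 0.4040
−0.118·log₂(0.118) = 0.3638
−0.203·log₂(0.203) = 0.4670
−0.148·log₂(0.148) = 0.4079
−0.120·log₂(0.120) = 0.3671
−0.084·log₂(0.084) = 0.3002
−0.182·log₂(0.182) = 0.4474
Sum ≈ 2.7573 → 2.757 bits.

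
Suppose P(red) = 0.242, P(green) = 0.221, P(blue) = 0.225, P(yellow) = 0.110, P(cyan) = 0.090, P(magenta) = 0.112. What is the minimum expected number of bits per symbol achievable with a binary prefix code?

2.512 bits/symbol

Repeatedly combine the two least-probable nodes; the expected code length is the sum of the merged weights.
merge 9/100 + 11/100 → 1/5
merge 14/125 + 1/5 → 39/125
merge 221/1000 + 9/40 → 223/500
merge 121/500 + 39/125 → 277/500
merge 223/500 + 277/500 → 1
L = 1/5 + 39/125 + 223/500 + 277/500 + 1 = 314/125 = 2.512 bits/symbol.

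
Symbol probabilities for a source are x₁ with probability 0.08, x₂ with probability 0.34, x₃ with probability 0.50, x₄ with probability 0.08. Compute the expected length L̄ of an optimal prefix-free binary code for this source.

1.66 bits/symbol

Repeatedly combine the two least-probable nodes; the expected code length is the sum of the merged weights.
merge 2/25 + 2/25 → 4/25
merge 4/25 + 17/50 → 1/2
merge 1/2 + 1/2 → 1
L = 4/25 + 1/2 + 1 = 83/50 = 1.66 bits/symbol.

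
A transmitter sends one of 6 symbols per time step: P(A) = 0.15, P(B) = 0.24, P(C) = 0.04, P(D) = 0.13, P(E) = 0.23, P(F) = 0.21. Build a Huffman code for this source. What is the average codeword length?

Repeatedly combine the two least-probable nodes; the expected code length is the sum of the merged weights.
merge 1/25 + 13/100 → 17/100
merge 3/20 + 17/100 → 8/25
merge 21/100 + 23/100 → 11/25
merge 6/25 + 8/25 → 14/25
merge 11/25 + 14/25 → 1
L = 17/100 + 8/25 + 11/25 + 14/25 + 1 = 249/100 = 2.49 bits/symbol.

2.49 bits/symbol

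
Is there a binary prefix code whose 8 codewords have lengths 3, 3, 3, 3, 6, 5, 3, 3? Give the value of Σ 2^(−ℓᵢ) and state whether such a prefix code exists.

0.796875; yes

With common denominator 2^6 = 64: Σ 2^(−ℓᵢ) = 8/64 + 8/64 + 8/64 + 8/64 + 1/64 + 2/64 + 8/64 + 8/64 = 51/64 = 0.796875.
Kraft's inequality requires Σ ≤ 1; here Σ = 0.796875 ≤ 1, so such a prefix code exists.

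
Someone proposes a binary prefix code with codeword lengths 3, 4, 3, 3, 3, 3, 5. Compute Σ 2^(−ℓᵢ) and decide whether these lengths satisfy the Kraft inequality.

0.71875; yes

With common denominator 2^5 = 32: Σ 2^(−ℓᵢ) = 4/32 + 2/32 + 4/32 + 4/32 + 4/32 + 4/32 + 1/32 = 23/32 = 0.71875.
Kraft's inequality requires Σ ≤ 1; here Σ = 0.71875 ≤ 1, so such a prefix code exists.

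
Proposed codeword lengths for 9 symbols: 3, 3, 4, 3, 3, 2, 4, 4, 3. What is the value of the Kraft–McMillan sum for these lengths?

1.0625

With common denominator 2^4 = 16: Σ 2^(−ℓᵢ) = 2/16 + 2/16 + 1/16 + 2/16 + 2/16 + 4/16 + 1/16 + 1/16 + 2/16 = 17/16 = 1.0625.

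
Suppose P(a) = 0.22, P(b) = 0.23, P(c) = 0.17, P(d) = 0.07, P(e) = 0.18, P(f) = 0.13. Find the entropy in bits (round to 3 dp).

2.499 bits

H = −Σ pᵢ log₂ pᵢ.
−0.22·log₂(0.22) = 0.4806
−0.23·log₂(0.23) = 0.4877
−0.17·log₂(0.17) = 0.4346
−0.07·log₂(0.07) = 0.2686
−0.18·log₂(0.18) = 0.4453
−0.13·log₂(0.13) = 0.3826
Sum ≈ 2.4993 → 2.499 bits.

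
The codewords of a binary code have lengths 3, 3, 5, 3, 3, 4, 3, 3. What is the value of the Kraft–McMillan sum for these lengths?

0.84375

With common denominator 2^5 = 32: Σ 2^(−ℓᵢ) = 4/32 + 4/32 + 1/32 + 4/32 + 4/32 + 2/32 + 4/32 + 4/32 = 27/32 = 0.84375.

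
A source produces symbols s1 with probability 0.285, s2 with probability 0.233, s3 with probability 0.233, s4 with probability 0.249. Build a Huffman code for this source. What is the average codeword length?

2 bits/symbol

Repeatedly combine the two least-probable nodes; the expected code length is the sum of the merged weights.
merge 233/1000 + 233/1000 → 233/500
merge 249/1000 + 57/200 → 267/500
merge 233/500 + 267/500 → 1
L = 233/500 + 267/500 + 1 = 2 bits/symbol.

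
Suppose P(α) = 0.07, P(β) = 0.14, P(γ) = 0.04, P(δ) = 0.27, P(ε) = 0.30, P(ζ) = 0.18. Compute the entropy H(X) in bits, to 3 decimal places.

H = −Σ pᵢ log₂ pᵢ.
−0.07·log₂(0.07) = 0.2686
−0.14·log₂(0.14) = 0.3971
−0.04·log₂(0.04) = 0.1858
−0.27·log₂(0.27) = 0.5100
−0.30·log₂(0.30) = 0.5211
−0.18·log₂(0.18) = 0.4453
Sum ≈ 2.3278 → 2.328 bits.

2.328 bits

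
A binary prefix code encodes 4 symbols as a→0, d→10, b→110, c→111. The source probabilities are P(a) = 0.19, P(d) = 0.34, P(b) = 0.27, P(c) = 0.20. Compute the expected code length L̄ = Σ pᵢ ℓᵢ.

L̄ = Σ pᵢ·ℓᵢ = 0.19·1 + 0.34·2 + 0.27·3 + 0.20·3 = 2.28 bits/symbol.

2.28 bits/symbol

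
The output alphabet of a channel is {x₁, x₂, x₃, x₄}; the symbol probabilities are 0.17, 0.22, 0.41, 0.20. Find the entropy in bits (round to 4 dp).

H = −Σ pᵢ log₂ pᵢ.
−0.17·log₂(0.17) = 0.4346
−0.22·log₂(0.22) = 0.4806
−0.41·log₂(0.41) = 0.5274
−0.20·log₂(0.20) = 0.4644
Sum ≈ 1.9069 → 1.9069 bits.

1.9069 bits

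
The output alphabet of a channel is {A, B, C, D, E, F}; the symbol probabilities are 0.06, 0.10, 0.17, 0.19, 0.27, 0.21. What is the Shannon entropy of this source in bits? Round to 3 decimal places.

2.448 bits

H = −Σ pᵢ log₂ pᵢ.
−0.06·log₂(0.06) = 0.2435
−0.10·log₂(0.10) = 0.3322
−0.17·log₂(0.17) = 0.4346
−0.19·log₂(0.19) = 0.4552
−0.27·log₂(0.27) = 0.5100
−0.21·log₂(0.21) = 0.4728
Sum ≈ 2.4484 → 2.448 bits.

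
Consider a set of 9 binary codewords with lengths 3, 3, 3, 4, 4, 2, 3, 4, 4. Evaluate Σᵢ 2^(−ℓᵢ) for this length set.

With common denominator 2^4 = 16: Σ 2^(−ℓᵢ) = 2/16 + 2/16 + 2/16 + 1/16 + 1/16 + 4/16 + 2/16 + 1/16 + 1/16 = 16/16 = 1.

1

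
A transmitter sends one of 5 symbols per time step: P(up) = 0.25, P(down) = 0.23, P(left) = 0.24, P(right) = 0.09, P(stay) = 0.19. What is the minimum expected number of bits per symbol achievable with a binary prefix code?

2.28 bits/symbol

Repeatedly combine the two least-probable nodes; the expected code length is the sum of the merged weights.
merge 9/100 + 19/100 → 7/25
merge 23/100 + 6/25 → 47/100
merge 1/4 + 7/25 → 53/100
merge 47/100 + 53/100 → 1
L = 7/25 + 47/100 + 53/100 + 1 = 57/25 = 2.28 bits/symbol.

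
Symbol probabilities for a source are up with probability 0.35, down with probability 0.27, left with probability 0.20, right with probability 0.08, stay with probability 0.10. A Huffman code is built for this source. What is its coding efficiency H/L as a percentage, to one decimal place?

Entropy H = −Σ p log₂ p ≈ 2.1282 bits.
Huffman merges: 2/25+1/10→9/50; 9/50+1/5→19/50; 27/100+7/20→31/50; 19/50+31/50→1. L = 109/50 ≈ 2.1800.
Efficiency = H/L = 2.1282/2.1800 = 97.6%.

97.6%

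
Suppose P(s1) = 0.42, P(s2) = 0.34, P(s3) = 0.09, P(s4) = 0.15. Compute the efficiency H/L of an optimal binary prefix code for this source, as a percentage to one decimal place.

97.7%

Entropy H = −Σ p log₂ p ≈ 1.7780 bits.
Huffman merges: 9/100+3/20→6/25; 6/25+17/50→29/50; 21/50+29/50→1. L = 91/50 ≈ 1.8200.
Efficiency = H/L = 1.7780/1.8200 = 97.7%.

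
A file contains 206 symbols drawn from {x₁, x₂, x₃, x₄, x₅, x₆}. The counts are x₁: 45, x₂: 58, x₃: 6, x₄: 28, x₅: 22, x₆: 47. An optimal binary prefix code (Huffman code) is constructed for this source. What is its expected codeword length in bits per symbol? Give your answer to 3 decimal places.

Probabilities are the counts divided by 206.
Repeatedly combine the two least-probable nodes; the expected code length is the sum of the merged weights.
merge 3/103 + 11/103 → 14/103
merge 14/103 + 14/103 → 28/103
merge 45/206 + 47/206 → 46/103
merge 28/103 + 29/103 → 57/103
merge 46/103 + 57/103 → 1
L = 14/103 + 28/103 + 46/103 + 57/103 + 1 = 248/103 ≈ 2.408 bits/symbol.

2.408 bits/symbol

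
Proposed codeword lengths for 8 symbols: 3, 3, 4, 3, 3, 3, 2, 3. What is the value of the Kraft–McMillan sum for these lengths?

With common denominator 2^4 = 16: Σ 2^(−ℓᵢ) = 2/16 + 2/16 + 1/16 + 2/16 + 2/16 + 2/16 + 4/16 + 2/16 = 17/16 = 1.0625.

1.0625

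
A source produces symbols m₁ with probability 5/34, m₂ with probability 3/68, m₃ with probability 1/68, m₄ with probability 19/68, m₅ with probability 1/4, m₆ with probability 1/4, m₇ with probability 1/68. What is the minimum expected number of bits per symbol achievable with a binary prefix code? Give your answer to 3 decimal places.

Repeatedly combine the two least-probable nodes; the expected code length is the sum of the merged weights.
merge 1/68 + 1/68 → 1/34
merge 1/34 + 3/68 → 5/68
merge 5/68 + 5/34 → 15/68
merge 15/68 + 1/4 → 8/17
merge 1/4 + 19/68 → 9/17
merge 8/17 + 9/17 → 1
L = 1/34 + 5/68 + 15/68 + 8/17 + 9/17 + 1 = 79/34 ≈ 2.324 bits/symbol.

2.324 bits/symbol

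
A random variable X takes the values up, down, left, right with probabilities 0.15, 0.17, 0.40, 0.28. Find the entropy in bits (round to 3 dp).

H = −Σ pᵢ log₂ pᵢ.
−0.15·log₂(0.15) = 0.4105
−0.17·log₂(0.17) = 0.4346
−0.40·log₂(0.40) = 0.5288
−0.28·log₂(0.28) = 0.5142
Sum ≈ 1.8881 → 1.888 bits.

1.888 bits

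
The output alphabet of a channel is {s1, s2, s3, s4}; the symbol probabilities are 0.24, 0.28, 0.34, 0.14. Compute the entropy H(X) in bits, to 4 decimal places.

1.9346 bits

H = −Σ pᵢ log₂ pᵢ.
−0.24·log₂(0.24) = 0.4941
−0.28·log₂(0.28) = 0.5142
−0.34·log₂(0.34) = 0.5292
−0.14·log₂(0.14) = 0.3971
Sum ≈ 1.9346 → 1.9346 bits.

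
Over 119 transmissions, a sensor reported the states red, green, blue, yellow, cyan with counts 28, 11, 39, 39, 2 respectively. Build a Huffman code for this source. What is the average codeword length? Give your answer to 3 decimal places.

2.109 bits/symbol

Probabilities are the counts divided by 119.
Repeatedly combine the two least-probable nodes; the expected code length is the sum of the merged weights.
merge 2/119 + 11/119 → 13/119
merge 13/119 + 4/17 → 41/119
merge 39/119 + 39/119 → 78/119
merge 41/119 + 78/119 → 1
L = 13/119 + 41/119 + 78/119 + 1 = 251/119 ≈ 2.109 bits/symbol.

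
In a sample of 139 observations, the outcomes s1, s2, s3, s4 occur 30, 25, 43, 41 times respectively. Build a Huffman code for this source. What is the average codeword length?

2 bits/symbol

Probabilities are the counts divided by 139.
Repeatedly combine the two least-probable nodes; the expected code length is the sum of the merged weights.
merge 25/139 + 30/139 → 55/139
merge 41/139 + 43/139 → 84/139
merge 55/139 + 84/139 → 1
L = 55/139 + 84/139 + 1 = 2 bits/symbol.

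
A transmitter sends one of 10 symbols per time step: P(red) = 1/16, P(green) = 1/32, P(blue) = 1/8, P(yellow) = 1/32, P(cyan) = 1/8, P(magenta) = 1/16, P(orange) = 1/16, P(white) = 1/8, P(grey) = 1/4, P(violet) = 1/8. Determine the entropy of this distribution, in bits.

Each probability is a power of 1/2, so log₂(1/p) is an integer.
H = Σ p·log₂(1/p) = 1/16·4 + 1/32·5 + 1/8·3 + 1/32·5 + 1/8·3 + 1/16·4 + 1/16·4 + 1/8·3 + 1/4·2 + 1/8·3 = 3.0625 bits.

3.0625 bits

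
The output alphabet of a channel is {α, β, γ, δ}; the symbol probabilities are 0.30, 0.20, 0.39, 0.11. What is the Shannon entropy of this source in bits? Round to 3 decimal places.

H = −Σ pᵢ log₂ pᵢ.
−0.30·log₂(0.30) = 0.5211
−0.20·log₂(0.20) = 0.4644
−0.39·log₂(0.39) = 0.5298
−0.11·log₂(0.11) = 0.3503
Sum ≈ 1.8656 → 1.866 bits.

1.866 bits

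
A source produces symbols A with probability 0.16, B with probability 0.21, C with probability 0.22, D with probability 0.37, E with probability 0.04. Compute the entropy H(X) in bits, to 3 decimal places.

2.093 bits

H = −Σ pᵢ log₂ pᵢ.
−0.16·log₂(0.16) = 0.4230
−0.21·log₂(0.21) = 0.4728
−0.22·log₂(0.22) = 0.4806
−0.37·log₂(0.37) = 0.5307
−0.04·log₂(0.04) = 0.1858
Sum ≈ 2.0929 → 2.093 bits.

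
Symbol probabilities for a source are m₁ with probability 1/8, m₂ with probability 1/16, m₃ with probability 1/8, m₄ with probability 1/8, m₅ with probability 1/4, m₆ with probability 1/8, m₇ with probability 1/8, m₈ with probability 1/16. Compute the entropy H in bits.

Each probability is a power of 1/2, so log₂(1/p) is an integer.
H = Σ p·log₂(1/p) = 1/8·3 + 1/16·4 + 1/8·3 + 1/8·3 + 1/4·2 + 1/8·3 + 1/8·3 + 1/16·4 = 2.875 bits.

2.875 bits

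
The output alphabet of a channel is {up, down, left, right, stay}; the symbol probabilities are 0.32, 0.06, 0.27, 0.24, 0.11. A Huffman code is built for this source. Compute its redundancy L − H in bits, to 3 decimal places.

Entropy H = −Σ p log₂ p ≈ 2.1240 bits.
Huffman merges: 3/50+11/100→17/100; 17/100+6/25→41/100; 27/100+8/25→59/100; 41/100+59/100→1. L = 217/100 ≈ 2.1700.
L − H = 2.1700 − 2.1240 = 0.046 bits.

0.046 bits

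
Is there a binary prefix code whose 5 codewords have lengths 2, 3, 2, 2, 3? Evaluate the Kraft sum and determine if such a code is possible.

With common denominator 2^3 = 8: Σ 2^(−ℓᵢ) = 2/8 + 1/8 + 2/8 + 2/8 + 1/8 = 8/8 = 1.
Kraft's inequality requires Σ ≤ 1; here Σ = 1 ≤ 1, so such a prefix code exists.

1; yes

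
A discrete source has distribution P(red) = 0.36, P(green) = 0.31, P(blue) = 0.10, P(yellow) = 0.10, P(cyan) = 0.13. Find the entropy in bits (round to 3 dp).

2.101 bits

H = −Σ pᵢ log₂ pᵢ.
−0.36·log₂(0.36) = 0.5306
−0.31·log₂(0.31) = 0.5238
−0.10·log₂(0.10) = 0.3322
−0.10·log₂(0.10) = 0.3322
−0.13·log₂(0.13) = 0.3826
Sum ≈ 2.1014 → 2.101 bits.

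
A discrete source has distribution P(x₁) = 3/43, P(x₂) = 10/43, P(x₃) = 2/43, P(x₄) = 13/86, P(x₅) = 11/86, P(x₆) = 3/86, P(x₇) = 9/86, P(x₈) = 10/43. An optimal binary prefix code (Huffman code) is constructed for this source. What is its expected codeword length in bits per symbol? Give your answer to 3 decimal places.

Repeatedly combine the two least-probable nodes; the expected code length is the sum of the merged weights.
merge 3/86 + 2/43 → 7/86
merge 3/43 + 7/86 → 13/86
merge 9/86 + 11/86 → 10/43
merge 13/86 + 13/86 → 13/43
merge 10/43 + 10/43 → 20/43
merge 10/43 + 13/43 → 23/43
merge 20/43 + 23/43 → 1
L = 7/86 + 13/86 + 10/43 + 13/43 + 20/43 + 23/43 + 1 = 119/43 ≈ 2.767 bits/symbol.

2.767 bits/symbol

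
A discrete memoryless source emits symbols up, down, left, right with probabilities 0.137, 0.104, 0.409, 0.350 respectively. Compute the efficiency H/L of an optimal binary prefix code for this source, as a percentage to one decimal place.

Entropy H = −Σ p log₂ p ≈ 1.7901 bits.
Huffman merges: 13/125+137/1000→241/1000; 241/1000+7/20→591/1000; 409/1000+591/1000→1. L = 229/125 ≈ 1.8320.
Efficiency = H/L = 1.7901/1.8320 = 97.7%.

97.7%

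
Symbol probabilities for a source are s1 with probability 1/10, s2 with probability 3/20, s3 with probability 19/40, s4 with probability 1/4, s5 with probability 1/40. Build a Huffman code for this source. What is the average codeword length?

1.925 bits/symbol

Repeatedly combine the two least-probable nodes; the expected code length is the sum of the merged weights.
merge 1/40 + 1/10 → 1/8
merge 1/8 + 3/20 → 11/40
merge 1/4 + 11/40 → 21/40
merge 19/40 + 21/40 → 1
L = 1/8 + 11/40 + 21/40 + 1 = 77/40 = 1.925 bits/symbol.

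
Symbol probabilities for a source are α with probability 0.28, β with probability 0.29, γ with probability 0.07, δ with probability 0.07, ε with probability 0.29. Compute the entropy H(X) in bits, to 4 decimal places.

H = −Σ pᵢ log₂ pᵢ.
−0.28·log₂(0.28) = 0.5142
−0.29·log₂(0.29) = 0.5179
−0.07·log₂(0.07) = 0.2686
−0.07·log₂(0.07) = 0.2686
−0.29·log₂(0.29) = 0.5179
Sum ≈ 2.0871 → 2.0871 bits.

2.0871 bits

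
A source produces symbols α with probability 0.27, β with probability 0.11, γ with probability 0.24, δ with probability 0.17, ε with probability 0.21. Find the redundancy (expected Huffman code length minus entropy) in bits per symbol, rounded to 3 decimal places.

0.018 bits

Entropy H = −Σ p log₂ p ≈ 2.2619 bits.
Huffman merges: 11/100+17/100→7/25; 21/100+6/25→9/20; 27/100+7/25→11/20; 9/20+11/20→1. L = 57/25 ≈ 2.2800.
L − H = 2.2800 − 2.2619 = 0.018 bits.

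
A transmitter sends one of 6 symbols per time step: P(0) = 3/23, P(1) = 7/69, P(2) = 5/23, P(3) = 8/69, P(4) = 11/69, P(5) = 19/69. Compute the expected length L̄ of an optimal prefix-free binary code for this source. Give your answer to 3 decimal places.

Repeatedly combine the two least-probable nodes; the expected code length is the sum of the merged weights.
merge 7/69 + 8/69 → 5/23
merge 3/23 + 11/69 → 20/69
merge 5/23 + 5/23 → 10/23
merge 19/69 + 20/69 → 13/23
merge 10/23 + 13/23 → 1
L = 5/23 + 20/69 + 10/23 + 13/23 + 1 = 173/69 ≈ 2.507 bits/symbol.

2.507 bits/symbol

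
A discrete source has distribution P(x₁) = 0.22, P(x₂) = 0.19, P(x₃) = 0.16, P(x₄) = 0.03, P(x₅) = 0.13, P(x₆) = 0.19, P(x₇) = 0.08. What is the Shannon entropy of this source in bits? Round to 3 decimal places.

2.640 bits

H = −Σ pᵢ log₂ pᵢ.
−0.22·log₂(0.22) = 0.4806
−0.19·log₂(0.19) = 0.4552
−0.16·log₂(0.16) = 0.4230
−0.03·log₂(0.03) = 0.1518
−0.13·log₂(0.13) = 0.3826
−0.19·log₂(0.19) = 0.4552
−0.08·log₂(0.08) = 0.2915
Sum ≈ 2.6400 → 2.640 bits.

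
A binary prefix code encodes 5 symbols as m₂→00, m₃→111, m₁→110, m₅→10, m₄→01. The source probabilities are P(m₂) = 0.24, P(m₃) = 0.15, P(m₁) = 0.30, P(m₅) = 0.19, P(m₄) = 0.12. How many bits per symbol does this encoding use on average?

L̄ = Σ pᵢ·ℓᵢ = 0.24·2 + 0.15·3 + 0.30·3 + 0.19·2 + 0.12·2 = 2.45 bits/symbol.

2.45 bits/symbol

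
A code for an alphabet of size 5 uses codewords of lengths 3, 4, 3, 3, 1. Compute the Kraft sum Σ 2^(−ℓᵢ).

With common denominator 2^4 = 16: Σ 2^(−ℓᵢ) = 2/16 + 1/16 + 2/16 + 2/16 + 8/16 = 15/16 = 0.9375.

0.9375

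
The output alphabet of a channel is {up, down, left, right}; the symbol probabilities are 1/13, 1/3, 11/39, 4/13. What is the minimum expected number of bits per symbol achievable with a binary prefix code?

2 bits/symbol

Repeatedly combine the two least-probable nodes; the expected code length is the sum of the merged weights.
merge 1/13 + 11/39 → 14/39
merge 4/13 + 1/3 → 25/39
merge 14/39 + 25/39 → 1
L = 14/39 + 25/39 + 1 = 2 bits/symbol.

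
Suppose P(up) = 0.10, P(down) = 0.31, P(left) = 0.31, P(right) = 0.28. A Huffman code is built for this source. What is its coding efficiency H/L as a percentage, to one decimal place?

Entropy H = −Σ p log₂ p ≈ 1.8940 bits.
Huffman merges: 1/10+7/25→19/50; 31/100+31/100→31/50; 19/50+31/50→1. L = 2 ≈ 2.0000.
Efficiency = H/L = 1.8940/2.0000 = 94.7%.

94.7%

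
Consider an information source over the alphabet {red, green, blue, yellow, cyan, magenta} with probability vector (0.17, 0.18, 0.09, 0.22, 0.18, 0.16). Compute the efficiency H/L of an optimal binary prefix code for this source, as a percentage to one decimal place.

97.7%

Entropy H = −Σ p log₂ p ≈ 2.5414 bits.
Huffman merges: 9/100+4/25→1/4; 17/100+9/50→7/20; 9/50+11/50→2/5; 1/4+7/20→3/5; 2/5+3/5→1. L = 13/5 ≈ 2.6000.
Efficiency = H/L = 2.5414/2.6000 = 97.7%.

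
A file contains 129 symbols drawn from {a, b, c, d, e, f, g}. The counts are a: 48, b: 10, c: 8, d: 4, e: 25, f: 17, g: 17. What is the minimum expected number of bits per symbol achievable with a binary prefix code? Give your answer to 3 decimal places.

2.519 bits/symbol

Probabilities are the counts divided by 129.
Repeatedly combine the two least-probable nodes; the expected code length is the sum of the merged weights.
merge 4/129 + 8/129 → 4/43
merge 10/129 + 4/43 → 22/129
merge 17/129 + 17/129 → 34/129
merge 22/129 + 25/129 → 47/129
merge 34/129 + 47/129 → 27/43
merge 16/43 + 27/43 → 1
L = 4/43 + 22/129 + 34/129 + 47/129 + 27/43 + 1 = 325/129 ≈ 2.519 bits/symbol.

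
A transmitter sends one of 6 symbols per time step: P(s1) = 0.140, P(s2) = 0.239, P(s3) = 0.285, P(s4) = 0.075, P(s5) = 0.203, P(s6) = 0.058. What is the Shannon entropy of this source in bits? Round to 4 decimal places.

2.3923 bits

H = −Σ pᵢ log₂ pᵢ.
−0.140·log₂(0.140) = 0.3971
−0.239·log₂(0.239) = 0.4935
−0.285·log₂(0.285) = 0.5161
−0.075·log₂(0.075) = 0.2803
−0.203·log₂(0.203) = 0.4670
−0.058·log₂(0.058) = 0.2383
Sum ≈ 2.3923 → 2.3923 bits.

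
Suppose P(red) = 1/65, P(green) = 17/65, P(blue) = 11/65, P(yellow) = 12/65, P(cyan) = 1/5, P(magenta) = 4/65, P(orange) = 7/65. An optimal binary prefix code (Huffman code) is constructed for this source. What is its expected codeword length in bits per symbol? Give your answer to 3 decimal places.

Repeatedly combine the two least-probable nodes; the expected code length is the sum of the merged weights.
merge 1/65 + 4/65 → 1/13
merge 1/13 + 7/65 → 12/65
merge 11/65 + 12/65 → 23/65
merge 12/65 + 1/5 → 5/13
merge 17/65 + 23/65 → 8/13
merge 5/13 + 8/13 → 1
L = 1/13 + 12/65 + 23/65 + 5/13 + 8/13 + 1 = 34/13 ≈ 2.615 bits/symbol.

2.615 bits/symbol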